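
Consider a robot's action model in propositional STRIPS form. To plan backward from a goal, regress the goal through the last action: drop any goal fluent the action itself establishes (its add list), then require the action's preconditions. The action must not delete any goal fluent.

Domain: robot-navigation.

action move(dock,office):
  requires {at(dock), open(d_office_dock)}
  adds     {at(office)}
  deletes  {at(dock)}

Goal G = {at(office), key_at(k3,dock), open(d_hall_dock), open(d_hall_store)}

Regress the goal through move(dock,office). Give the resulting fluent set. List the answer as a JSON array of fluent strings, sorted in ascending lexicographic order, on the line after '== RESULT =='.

Regress:
  G ∩ del = {}  (empty — regression defined)
  G \ add = {at(office), key_at(k3,dock), open(d_hall_dock), open(d_hall_store)} \ {at(office)} = {key_at(k3,dock), open(d_hall_dock), open(d_hall_store)}
  ∪ pre   = {key_at(k3,dock), open(d_hall_dock), open(d_hall_store)} ∪ {at(dock), open(d_office_dock)}
          = {at(dock), key_at(k3,dock), open(d_hall_dock), open(d_hall_store), open(d_office_dock)}

== RESULT ==
["at(dock)", "key_at(k3,dock)", "open(d_hall_dock)", "open(d_hall_store)", "open(d_office_dock)"]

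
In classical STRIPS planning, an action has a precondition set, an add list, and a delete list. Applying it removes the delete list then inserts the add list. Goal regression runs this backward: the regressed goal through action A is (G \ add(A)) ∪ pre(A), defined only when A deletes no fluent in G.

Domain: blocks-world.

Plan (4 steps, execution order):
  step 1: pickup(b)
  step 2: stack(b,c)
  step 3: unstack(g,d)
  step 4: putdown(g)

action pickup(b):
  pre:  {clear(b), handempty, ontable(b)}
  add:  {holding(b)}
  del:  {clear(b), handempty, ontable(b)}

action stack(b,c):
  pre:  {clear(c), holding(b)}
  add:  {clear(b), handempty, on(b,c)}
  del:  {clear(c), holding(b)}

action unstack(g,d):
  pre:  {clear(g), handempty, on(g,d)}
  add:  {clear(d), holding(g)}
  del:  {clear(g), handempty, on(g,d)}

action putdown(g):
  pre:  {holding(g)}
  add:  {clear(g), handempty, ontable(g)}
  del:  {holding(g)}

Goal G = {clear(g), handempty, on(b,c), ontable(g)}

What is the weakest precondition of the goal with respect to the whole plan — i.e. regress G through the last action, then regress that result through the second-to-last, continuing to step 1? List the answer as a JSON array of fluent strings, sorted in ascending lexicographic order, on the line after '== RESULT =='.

Regress step by step:
  through step 4 (putdown(g)): drop {clear(g), handempty, ontable(g)}, keep {on(b,c)}, require {holding(g)}
    → {holding(g), on(b,c)}
  through step 3 (unstack(g,d)): drop {holding(g)}, keep {on(b,c)}, require {clear(g), handempty, on(g,d)}
    → {clear(g), handempty, on(b,c), on(g,d)}
  through step 2 (stack(b,c)): drop {handempty, on(b,c)}, keep {clear(g), on(g,d)}, require {clear(c), holding(b)}
    → {clear(c), clear(g), holding(b), on(g,d)}
  through step 1 (pickup(b)): drop {holding(b)}, keep {clear(c), clear(g), on(g,d)}, require {clear(b), handempty, ontable(b)}
    → {clear(b), clear(c), clear(g), handempty, on(g,d), ontable(b)}

== RESULT ==
["clear(b)", "clear(c)", "clear(g)", "handempty", "on(g,d)", "ontable(b)"]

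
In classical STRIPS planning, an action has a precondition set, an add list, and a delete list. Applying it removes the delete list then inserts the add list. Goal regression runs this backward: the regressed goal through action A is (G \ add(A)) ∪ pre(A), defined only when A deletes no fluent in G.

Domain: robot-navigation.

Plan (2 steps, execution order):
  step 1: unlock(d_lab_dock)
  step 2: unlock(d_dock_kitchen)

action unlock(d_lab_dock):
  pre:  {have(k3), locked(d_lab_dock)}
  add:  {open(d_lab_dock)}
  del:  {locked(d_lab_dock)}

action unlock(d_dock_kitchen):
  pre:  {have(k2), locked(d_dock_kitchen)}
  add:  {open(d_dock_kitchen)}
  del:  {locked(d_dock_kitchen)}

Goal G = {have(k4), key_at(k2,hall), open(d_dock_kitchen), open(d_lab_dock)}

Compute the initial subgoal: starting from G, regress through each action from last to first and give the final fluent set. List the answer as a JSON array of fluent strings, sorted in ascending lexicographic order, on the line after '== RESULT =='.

Regress step by step:
  through step 2 (unlock(d_dock_kitchen)): drop {open(d_dock_kitchen)}, keep {have(k4), key_at(k2,hall), open(d_lab_dock)}, require {have(k2), locked(d_dock_kitchen)}
    → {have(k2), have(k4), key_at(k2,hall), locked(d_dock_kitchen), open(d_lab_dock)}
  through step 1 (unlock(d_lab_dock)): drop {open(d_lab_dock)}, keep {have(k2), have(k4), key_at(k2,hall), locked(d_dock_kitchen)}, require {have(k3), locked(d_lab_dock)}
    → {have(k2), have(k3), have(k4), key_at(k2,hall), locked(d_dock_kitchen), locked(d_lab_dock)}

== RESULT ==
["have(k2)", "have(k3)", "have(k4)", "key_at(k2,hall)", "locked(d_dock_kitchen)", "locked(d_lab_dock)"]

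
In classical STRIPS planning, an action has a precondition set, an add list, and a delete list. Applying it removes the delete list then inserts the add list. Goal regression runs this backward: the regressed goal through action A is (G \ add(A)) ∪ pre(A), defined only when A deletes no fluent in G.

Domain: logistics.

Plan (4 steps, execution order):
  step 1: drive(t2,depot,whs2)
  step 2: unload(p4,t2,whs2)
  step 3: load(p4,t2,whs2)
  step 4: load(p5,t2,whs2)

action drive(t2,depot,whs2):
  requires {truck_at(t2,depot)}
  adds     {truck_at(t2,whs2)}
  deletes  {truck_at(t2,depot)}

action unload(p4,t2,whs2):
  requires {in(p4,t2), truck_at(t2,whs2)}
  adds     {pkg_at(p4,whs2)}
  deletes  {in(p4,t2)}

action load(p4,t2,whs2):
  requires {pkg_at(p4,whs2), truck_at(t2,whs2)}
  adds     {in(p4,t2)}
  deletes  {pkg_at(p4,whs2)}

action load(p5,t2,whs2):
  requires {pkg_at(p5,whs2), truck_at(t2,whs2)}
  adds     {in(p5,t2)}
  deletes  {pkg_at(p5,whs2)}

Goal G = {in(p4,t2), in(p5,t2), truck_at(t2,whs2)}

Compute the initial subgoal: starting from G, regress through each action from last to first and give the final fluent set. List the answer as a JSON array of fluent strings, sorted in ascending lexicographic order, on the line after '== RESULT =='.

Work backward from the goal:
  through step 4 (load(p5,t2,whs2)): drop {in(p5,t2)}, keep {in(p4,t2), truck_at(t2,whs2)}, require {pkg_at(p5,whs2), truck_at(t2,whs2)}
    → {in(p4,t2), pkg_at(p5,whs2), truck_at(t2,whs2)}
  through step 3 (load(p4,t2,whs2)): drop {in(p4,t2)}, keep {pkg_at(p5,whs2), truck_at(t2,whs2)}, require {pkg_at(p4,whs2), truck_at(t2,whs2)}
    → {pkg_at(p4,whs2), pkg_at(p5,whs2), truck_at(t2,whs2)}
  through step 2 (unload(p4,t2,whs2)): drop {pkg_at(p4,whs2)}, keep {pkg_at(p5,whs2), truck_at(t2,whs2)}, require {in(p4,t2), truck_at(t2,whs2)}
    → {in(p4,t2), pkg_at(p5,whs2), truck_at(t2,whs2)}
  through step 1 (drive(t2,depot,whs2)): drop {truck_at(t2,whs2)}, keep {in(p4,t2), pkg_at(p5,whs2)}, require {truck_at(t2,depot)}
    → {in(p4,t2), pkg_at(p5,whs2), truck_at(t2,depot)}

== RESULT ==
["in(p4,t2)", "pkg_at(p5,whs2)", "truck_at(t2,depot)"]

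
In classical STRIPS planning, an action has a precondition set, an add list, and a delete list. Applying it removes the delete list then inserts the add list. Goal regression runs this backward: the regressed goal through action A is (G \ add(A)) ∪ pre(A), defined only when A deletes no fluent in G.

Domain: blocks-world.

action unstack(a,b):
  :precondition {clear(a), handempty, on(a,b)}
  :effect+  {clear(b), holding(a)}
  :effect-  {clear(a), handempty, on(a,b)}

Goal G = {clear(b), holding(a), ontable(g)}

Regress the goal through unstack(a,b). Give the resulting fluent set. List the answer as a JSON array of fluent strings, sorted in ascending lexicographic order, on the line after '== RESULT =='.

Compute (G \ add) ∪ pre:
  G ∩ del = {}  (empty — regression defined)
  G \ add = {clear(b), holding(a), ontable(g)} \ {clear(b), holding(a)} = {ontable(g)}
  ∪ pre   = {ontable(g)} ∪ {clear(a), handempty, on(a,b)}
          = {clear(a), handempty, on(a,b), ontable(g)}

== RESULT ==
["clear(a)", "handempty", "on(a,b)", "ontable(g)"]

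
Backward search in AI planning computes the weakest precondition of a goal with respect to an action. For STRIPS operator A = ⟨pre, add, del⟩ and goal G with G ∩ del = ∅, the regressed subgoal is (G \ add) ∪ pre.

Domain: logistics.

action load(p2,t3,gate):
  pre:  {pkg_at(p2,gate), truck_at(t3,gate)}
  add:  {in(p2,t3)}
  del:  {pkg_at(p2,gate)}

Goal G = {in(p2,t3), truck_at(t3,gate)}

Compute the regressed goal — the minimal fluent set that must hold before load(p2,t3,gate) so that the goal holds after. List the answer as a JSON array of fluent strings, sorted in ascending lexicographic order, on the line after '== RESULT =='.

Compute (G \ add) ∪ pre:
  G ∩ del = {}  (empty — regression defined)
  G \ add = {in(p2,t3), truck_at(t3,gate)} \ {in(p2,t3)} = {truck_at(t3,gate)}
  ∪ pre   = {truck_at(t3,gate)} ∪ {pkg_at(p2,gate), truck_at(t3,gate)}
          = {pkg_at(p2,gate), truck_at(t3,gate)}

== RESULT ==
["pkg_at(p2,gate)", "truck_at(t3,gate)"]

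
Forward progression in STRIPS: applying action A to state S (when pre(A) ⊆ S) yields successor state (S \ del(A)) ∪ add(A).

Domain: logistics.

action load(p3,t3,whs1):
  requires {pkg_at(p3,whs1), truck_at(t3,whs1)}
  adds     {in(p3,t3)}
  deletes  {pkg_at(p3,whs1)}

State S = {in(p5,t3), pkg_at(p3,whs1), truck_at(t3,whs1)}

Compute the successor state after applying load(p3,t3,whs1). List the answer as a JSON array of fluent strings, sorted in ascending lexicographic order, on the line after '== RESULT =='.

Compute (S \ del) ∪ add:
  pre ⊆ S: {pkg_at(p3,whs1), truck_at(t3,whs1)} ⊆ S  — applicable
  S \ del = {in(p5,t3), truck_at(t3,whs1)}
  ∪ add   = {in(p3,t3), in(p5,t3), truck_at(t3,whs1)}

== RESULT ==
["in(p3,t3)", "in(p5,t3)", "truck_at(t3,whs1)"]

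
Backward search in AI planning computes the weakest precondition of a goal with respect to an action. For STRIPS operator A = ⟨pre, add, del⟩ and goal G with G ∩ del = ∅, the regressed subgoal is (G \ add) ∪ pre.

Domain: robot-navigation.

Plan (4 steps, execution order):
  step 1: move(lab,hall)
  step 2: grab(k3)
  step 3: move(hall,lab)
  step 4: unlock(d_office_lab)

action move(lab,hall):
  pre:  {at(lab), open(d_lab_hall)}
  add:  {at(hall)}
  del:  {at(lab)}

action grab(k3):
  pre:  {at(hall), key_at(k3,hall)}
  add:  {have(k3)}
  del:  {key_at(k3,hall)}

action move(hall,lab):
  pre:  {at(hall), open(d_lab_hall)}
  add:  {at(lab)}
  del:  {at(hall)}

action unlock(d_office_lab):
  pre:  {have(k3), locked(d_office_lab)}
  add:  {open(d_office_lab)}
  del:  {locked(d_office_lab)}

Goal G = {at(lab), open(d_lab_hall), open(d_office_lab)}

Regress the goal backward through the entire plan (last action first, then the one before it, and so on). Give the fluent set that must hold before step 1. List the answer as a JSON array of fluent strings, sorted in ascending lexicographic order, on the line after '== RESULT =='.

Work backward from the goal:
  through step 4 (unlock(d_office_lab)): drop {open(d_office_lab)}, keep {at(lab), open(d_lab_hall)}, require {have(k3), locked(d_office_lab)}
    → {at(lab), have(k3), locked(d_office_lab), open(d_lab_hall)}
  through step 3 (move(hall,lab)): drop {at(lab)}, keep {have(k3), locked(d_office_lab), open(d_lab_hall)}, require {at(hall), open(d_lab_hall)}
    → {at(hall), have(k3), locked(d_office_lab), open(d_lab_hall)}
  through step 2 (grab(k3)): drop {have(k3)}, keep {at(hall), locked(d_office_lab), open(d_lab_hall)}, require {at(hall), key_at(k3,hall)}
    → {at(hall), key_at(k3,hall), locked(d_office_lab), open(d_lab_hall)}
  through step 1 (move(lab,hall)): drop {at(hall)}, keep {key_at(k3,hall), locked(d_office_lab), open(d_lab_hall)}, require {at(lab), open(d_lab_hall)}
    → {at(lab), key_at(k3,hall), locked(d_office_lab), open(d_lab_hall)}

== RESULT ==
["at(lab)", "key_at(k3,hall)", "locked(d_office_lab)", "open(d_lab_hall)"]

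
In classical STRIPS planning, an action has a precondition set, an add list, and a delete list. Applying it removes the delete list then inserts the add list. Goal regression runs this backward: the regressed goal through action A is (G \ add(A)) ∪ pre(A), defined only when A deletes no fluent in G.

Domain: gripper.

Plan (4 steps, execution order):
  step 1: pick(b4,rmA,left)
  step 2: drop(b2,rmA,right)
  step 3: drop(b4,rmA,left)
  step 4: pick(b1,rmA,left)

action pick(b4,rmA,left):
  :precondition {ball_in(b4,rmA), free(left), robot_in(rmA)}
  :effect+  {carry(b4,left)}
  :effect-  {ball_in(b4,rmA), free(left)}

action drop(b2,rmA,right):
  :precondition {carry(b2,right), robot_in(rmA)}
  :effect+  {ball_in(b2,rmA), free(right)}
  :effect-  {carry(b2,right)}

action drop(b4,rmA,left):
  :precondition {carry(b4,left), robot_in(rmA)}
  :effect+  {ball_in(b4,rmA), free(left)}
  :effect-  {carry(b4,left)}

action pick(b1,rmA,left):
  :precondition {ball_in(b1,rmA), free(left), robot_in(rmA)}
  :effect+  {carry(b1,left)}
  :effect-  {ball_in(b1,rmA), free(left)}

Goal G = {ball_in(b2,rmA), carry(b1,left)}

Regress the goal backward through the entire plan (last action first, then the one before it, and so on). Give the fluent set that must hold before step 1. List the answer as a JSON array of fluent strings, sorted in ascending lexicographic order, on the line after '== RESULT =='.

Work backward from the goal:
  through step 4 (pick(b1,rmA,left)): drop {carry(b1,left)}, keep {ball_in(b2,rmA)}, require {ball_in(b1,rmA), free(left), robot_in(rmA)}
    → {ball_in(b1,rmA), ball_in(b2,rmA), free(left), robot_in(rmA)}
  through step 3 (drop(b4,rmA,left)): drop {free(left)}, keep {ball_in(b1,rmA), ball_in(b2,rmA), robot_in(rmA)}, require {carry(b4,left), robot_in(rmA)}
    → {ball_in(b1,rmA), ball_in(b2,rmA), carry(b4,left), robot_in(rmA)}
  through step 2 (drop(b2,rmA,right)): drop {ball_in(b2,rmA)}, keep {ball_in(b1,rmA), carry(b4,left), robot_in(rmA)}, require {carry(b2,right), robot_in(rmA)}
    → {ball_in(b1,rmA), carry(b2,right), carry(b4,left), robot_in(rmA)}
  through step 1 (pick(b4,rmA,left)): drop {carry(b4,left)}, keep {ball_in(b1,rmA), carry(b2,right), robot_in(rmA)}, require {ball_in(b4,rmA), free(left), robot_in(rmA)}
    → {ball_in(b1,rmA), ball_in(b4,rmA), carry(b2,right), free(left), robot_in(rmA)}

== RESULT ==
["ball_in(b1,rmA)", "ball_in(b4,rmA)", "carry(b2,right)", "free(left)", "robot_in(rmA)"]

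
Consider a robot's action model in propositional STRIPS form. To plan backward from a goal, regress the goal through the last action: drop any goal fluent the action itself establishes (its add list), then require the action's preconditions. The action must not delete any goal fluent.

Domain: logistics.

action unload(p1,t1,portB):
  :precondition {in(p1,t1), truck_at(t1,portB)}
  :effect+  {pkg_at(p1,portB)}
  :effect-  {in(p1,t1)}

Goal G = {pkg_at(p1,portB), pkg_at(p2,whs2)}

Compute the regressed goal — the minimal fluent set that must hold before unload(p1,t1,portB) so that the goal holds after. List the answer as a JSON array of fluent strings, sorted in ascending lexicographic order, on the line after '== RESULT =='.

Regress:
  G ∩ del = {}  (empty — regression defined)
  G \ add = {pkg_at(p1,portB), pkg_at(p2,whs2)} \ {pkg_at(p1,portB)} = {pkg_at(p2,whs2)}
  ∪ pre   = {pkg_at(p2,whs2)} ∪ {in(p1,t1), truck_at(t1,portB)}
          = {in(p1,t1), pkg_at(p2,whs2), truck_at(t1,portB)}

== RESULT ==
["in(p1,t1)", "pkg_at(p2,whs2)", "truck_at(t1,portB)"]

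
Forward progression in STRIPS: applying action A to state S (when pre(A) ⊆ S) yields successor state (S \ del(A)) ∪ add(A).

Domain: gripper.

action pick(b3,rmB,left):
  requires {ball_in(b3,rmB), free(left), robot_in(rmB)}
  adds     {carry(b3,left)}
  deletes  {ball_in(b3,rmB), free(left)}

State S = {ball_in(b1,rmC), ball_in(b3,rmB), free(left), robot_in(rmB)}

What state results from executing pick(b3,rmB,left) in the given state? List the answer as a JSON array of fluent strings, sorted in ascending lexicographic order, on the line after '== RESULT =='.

Progress:
  pre ⊆ S: {ball_in(b3,rmB), free(left), robot_in(rmB)} ⊆ S  — applicable
  S \ del = {ball_in(b1,rmC), robot_in(rmB)}
  ∪ add   = {ball_in(b1,rmC), carry(b3,left), robot_in(rmB)}

== RESULT ==
["ball_in(b1,rmC)", "carry(b3,left)", "robot_in(rmB)"]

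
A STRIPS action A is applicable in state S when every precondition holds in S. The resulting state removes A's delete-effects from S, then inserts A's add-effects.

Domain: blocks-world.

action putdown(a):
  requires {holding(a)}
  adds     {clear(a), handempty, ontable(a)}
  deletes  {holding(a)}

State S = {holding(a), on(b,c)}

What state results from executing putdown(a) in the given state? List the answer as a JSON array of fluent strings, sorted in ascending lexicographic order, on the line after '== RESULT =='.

Compute (S \ del) ∪ add:
  pre ⊆ S: {holding(a)} ⊆ S  — applicable
  S \ del = {on(b,c)}
  ∪ add   = {clear(a), handempty, on(b,c), ontable(a)}

== RESULT ==
["clear(a)", "handempty", "on(b,c)", "ontable(a)"]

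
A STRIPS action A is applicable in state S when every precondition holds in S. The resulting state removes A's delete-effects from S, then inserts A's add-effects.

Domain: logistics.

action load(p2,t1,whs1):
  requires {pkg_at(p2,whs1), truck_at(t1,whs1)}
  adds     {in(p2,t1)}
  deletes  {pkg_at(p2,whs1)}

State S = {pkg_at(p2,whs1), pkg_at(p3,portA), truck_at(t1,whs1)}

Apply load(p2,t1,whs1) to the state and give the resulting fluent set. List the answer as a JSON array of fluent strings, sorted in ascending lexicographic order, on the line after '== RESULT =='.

Compute (S \ del) ∪ add:
  pre ⊆ S: {pkg_at(p2,whs1), truck_at(t1,whs1)} ⊆ S  — applicable
  S \ del = {pkg_at(p3,portA), truck_at(t1,whs1)}
  ∪ add   = {in(p2,t1), pkg_at(p3,portA), truck_at(t1,whs1)}

== RESULT ==
["in(p2,t1)", "pkg_at(p3,portA)", "truck_at(t1,whs1)"]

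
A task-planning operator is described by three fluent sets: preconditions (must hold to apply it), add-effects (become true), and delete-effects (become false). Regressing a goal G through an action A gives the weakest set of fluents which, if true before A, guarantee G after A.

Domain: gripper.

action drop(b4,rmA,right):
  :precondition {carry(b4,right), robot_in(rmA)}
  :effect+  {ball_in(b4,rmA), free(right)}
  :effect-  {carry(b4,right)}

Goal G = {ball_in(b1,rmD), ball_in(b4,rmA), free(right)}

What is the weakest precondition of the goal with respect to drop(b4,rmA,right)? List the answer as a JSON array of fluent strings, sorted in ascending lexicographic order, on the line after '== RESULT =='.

Compute (G \ add) ∪ pre:
  G ∩ del = {}  (empty — regression defined)
  G \ add = {ball_in(b1,rmD), ball_in(b4,rmA), free(right)} \ {ball_in(b4,rmA), free(right)} = {ball_in(b1,rmD)}
  ∪ pre   = {ball_in(b1,rmD)} ∪ {carry(b4,right), robot_in(rmA)}
          = {ball_in(b1,rmD), carry(b4,right), robot_in(rmA)}

== RESULT ==
["ball_in(b1,rmD)", "carry(b4,right)", "robot_in(rmA)"]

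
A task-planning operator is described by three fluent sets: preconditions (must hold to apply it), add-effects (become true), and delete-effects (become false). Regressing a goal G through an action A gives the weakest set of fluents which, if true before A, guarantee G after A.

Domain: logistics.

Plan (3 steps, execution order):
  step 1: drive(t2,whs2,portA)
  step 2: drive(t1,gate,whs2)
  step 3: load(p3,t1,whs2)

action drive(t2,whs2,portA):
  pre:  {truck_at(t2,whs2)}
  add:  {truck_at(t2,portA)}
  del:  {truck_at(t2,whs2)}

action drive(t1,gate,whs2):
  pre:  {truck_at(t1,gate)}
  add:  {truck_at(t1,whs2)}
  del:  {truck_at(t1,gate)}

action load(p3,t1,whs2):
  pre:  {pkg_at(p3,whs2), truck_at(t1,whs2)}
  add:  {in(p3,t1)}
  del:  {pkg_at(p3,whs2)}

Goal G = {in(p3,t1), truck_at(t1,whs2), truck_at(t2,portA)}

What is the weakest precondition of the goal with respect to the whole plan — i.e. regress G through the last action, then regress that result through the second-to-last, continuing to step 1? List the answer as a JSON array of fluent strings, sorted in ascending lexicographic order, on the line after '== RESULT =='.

Work backward from the goal:
  through step 3 (load(p3,t1,whs2)): drop {in(p3,t1)}, keep {truck_at(t1,whs2), truck_at(t2,portA)}, require {pkg_at(p3,whs2), truck_at(t1,whs2)}
    → {pkg_at(p3,whs2), truck_at(t1,whs2), truck_at(t2,portA)}
  through step 2 (drive(t1,gate,whs2)): drop {truck_at(t1,whs2)}, keep {pkg_at(p3,whs2), truck_at(t2,portA)}, require {truck_at(t1,gate)}
    → {pkg_at(p3,whs2), truck_at(t1,gate), truck_at(t2,portA)}
  through step 1 (drive(t2,whs2,portA)): drop {truck_at(t2,portA)}, keep {pkg_at(p3,whs2), truck_at(t1,gate)}, require {truck_at(t2,whs2)}
    → {pkg_at(p3,whs2), truck_at(t1,gate), truck_at(t2,whs2)}

== RESULT ==
["pkg_at(p3,whs2)", "truck_at(t1,gate)", "truck_at(t2,whs2)"]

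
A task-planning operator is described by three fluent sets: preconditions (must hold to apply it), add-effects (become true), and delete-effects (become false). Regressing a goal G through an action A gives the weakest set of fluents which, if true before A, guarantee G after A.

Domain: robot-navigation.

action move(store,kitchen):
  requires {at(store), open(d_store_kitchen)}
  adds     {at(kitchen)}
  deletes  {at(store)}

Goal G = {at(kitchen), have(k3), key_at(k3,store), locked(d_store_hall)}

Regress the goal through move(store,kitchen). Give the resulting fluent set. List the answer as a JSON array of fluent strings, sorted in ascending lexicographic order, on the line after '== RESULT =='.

Regress:
  G ∩ del = {}  (empty — regression defined)
  G \ add = {at(kitchen), have(k3), key_at(k3,store), locked(d_store_hall)} \ {at(kitchen)} = {have(k3), key_at(k3,store), locked(d_store_hall)}
  ∪ pre   = {have(k3), key_at(k3,store), locked(d_store_hall)} ∪ {at(store), open(d_store_kitchen)}
          = {at(store), have(k3), key_at(k3,store), locked(d_store_hall), open(d_store_kitchen)}

== RESULT ==
["at(store)", "have(k3)", "key_at(k3,store)", "locked(d_store_hall)", "open(d_store_kitchen)"]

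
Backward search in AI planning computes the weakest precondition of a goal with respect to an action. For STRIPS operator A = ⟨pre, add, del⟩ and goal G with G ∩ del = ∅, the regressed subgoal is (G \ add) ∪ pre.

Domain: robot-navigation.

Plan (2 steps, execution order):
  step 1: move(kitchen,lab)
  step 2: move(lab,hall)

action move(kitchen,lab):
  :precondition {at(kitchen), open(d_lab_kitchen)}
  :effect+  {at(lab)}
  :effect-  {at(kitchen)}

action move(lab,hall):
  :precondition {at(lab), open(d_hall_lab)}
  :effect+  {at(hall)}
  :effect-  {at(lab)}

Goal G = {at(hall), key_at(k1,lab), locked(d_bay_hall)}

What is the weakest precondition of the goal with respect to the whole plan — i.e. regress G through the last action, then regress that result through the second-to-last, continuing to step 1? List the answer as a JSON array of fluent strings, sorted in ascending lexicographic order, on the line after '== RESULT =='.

Work backward from the goal:
  through step 2 (move(lab,hall)): drop {at(hall)}, keep {key_at(k1,lab), locked(d_bay_hall)}, require {at(lab), open(d_hall_lab)}
    → {at(lab), key_at(k1,lab), locked(d_bay_hall), open(d_hall_lab)}
  through step 1 (move(kitchen,lab)): drop {at(lab)}, keep {key_at(k1,lab), locked(d_bay_hall), open(d_hall_lab)}, require {at(kitchen), open(d_lab_kitchen)}
    → {at(kitchen), key_at(k1,lab), locked(d_bay_hall), open(d_hall_lab), open(d_lab_kitchen)}

== RESULT ==
["at(kitchen)", "key_at(k1,lab)", "locked(d_bay_hall)", "open(d_hall_lab)", "open(d_lab_kitchen)"]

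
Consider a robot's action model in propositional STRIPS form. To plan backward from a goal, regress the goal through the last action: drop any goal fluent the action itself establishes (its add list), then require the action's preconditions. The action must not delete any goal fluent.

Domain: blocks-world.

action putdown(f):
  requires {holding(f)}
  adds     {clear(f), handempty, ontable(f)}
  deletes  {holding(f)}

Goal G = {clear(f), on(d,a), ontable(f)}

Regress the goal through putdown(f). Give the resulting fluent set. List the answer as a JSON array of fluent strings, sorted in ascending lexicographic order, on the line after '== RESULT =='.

Compute (G \ add) ∪ pre:
  G ∩ del = {}  (empty — regression defined)
  G \ add = {clear(f), on(d,a), ontable(f)} \ {clear(f), handempty, ontable(f)} = {on(d,a)}
  ∪ pre   = {on(d,a)} ∪ {holding(f)}
          = {holding(f), on(d,a)}

== RESULT ==
["holding(f)", "on(d,a)"]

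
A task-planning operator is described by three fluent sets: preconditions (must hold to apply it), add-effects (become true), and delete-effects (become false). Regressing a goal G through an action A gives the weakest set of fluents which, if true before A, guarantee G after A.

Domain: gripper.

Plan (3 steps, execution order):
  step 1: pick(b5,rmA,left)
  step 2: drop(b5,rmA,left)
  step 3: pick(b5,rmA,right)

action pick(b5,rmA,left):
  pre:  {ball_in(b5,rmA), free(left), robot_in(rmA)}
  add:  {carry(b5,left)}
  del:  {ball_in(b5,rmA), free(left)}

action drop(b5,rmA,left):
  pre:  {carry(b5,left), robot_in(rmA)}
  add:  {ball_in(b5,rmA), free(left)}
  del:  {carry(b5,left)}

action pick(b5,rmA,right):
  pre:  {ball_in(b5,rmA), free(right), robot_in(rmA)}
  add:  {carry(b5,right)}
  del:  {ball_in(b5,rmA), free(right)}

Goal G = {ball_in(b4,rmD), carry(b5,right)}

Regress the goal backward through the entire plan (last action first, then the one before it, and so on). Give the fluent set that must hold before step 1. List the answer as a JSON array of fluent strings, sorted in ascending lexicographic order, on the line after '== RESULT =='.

Regress step by step:
  through step 3 (pick(b5,rmA,right)): drop {carry(b5,right)}, keep {ball_in(b4,rmD)}, require {ball_in(b5,rmA), free(right), robot_in(rmA)}
    → {ball_in(b4,rmD), ball_in(b5,rmA), free(right), robot_in(rmA)}
  through step 2 (drop(b5,rmA,left)): drop {ball_in(b5,rmA)}, keep {ball_in(b4,rmD), free(right), robot_in(rmA)}, require {carry(b5,left), robot_in(rmA)}
    → {ball_in(b4,rmD), carry(b5,left), free(right), robot_in(rmA)}
  through step 1 (pick(b5,rmA,left)): drop {carry(b5,left)}, keep {ball_in(b4,rmD), free(right), robot_in(rmA)}, require {ball_in(b5,rmA), free(left), robot_in(rmA)}
    → {ball_in(b4,rmD), ball_in(b5,rmA), free(left), free(right), robot_in(rmA)}

== RESULT ==
["ball_in(b4,rmD)", "ball_in(b5,rmA)", "free(left)", "free(right)", "robot_in(rmA)"]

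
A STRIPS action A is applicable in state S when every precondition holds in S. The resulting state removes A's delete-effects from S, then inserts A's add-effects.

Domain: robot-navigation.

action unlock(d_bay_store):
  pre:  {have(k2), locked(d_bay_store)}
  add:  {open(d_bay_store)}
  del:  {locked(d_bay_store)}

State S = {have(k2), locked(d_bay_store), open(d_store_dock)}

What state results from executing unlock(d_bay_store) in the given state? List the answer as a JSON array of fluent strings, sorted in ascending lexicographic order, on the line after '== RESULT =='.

Progress:
  pre ⊆ S: {have(k2), locked(d_bay_store)} ⊆ S  — applicable
  S \ del = {have(k2), open(d_store_dock)}
  ∪ add   = {have(k2), open(d_bay_store), open(d_store_dock)}

== RESULT ==
["have(k2)", "open(d_bay_store)", "open(d_store_dock)"]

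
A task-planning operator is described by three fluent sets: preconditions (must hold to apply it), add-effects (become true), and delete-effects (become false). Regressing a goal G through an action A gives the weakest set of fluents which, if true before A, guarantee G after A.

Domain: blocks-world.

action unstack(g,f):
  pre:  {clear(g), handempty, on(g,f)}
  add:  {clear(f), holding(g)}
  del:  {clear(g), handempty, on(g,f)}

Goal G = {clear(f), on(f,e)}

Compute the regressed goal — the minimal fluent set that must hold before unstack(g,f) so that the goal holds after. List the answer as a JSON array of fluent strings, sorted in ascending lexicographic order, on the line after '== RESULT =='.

Compute (G \ add) ∪ pre:
  G ∩ del = {}  (empty — regression defined)
  G \ add = {clear(f), on(f,e)} \ {clear(f), holding(g)} = {on(f,e)}
  ∪ pre   = {on(f,e)} ∪ {clear(g), handempty, on(g,f)}
          = {clear(g), handempty, on(f,e), on(g,f)}

== RESULT ==
["clear(g)", "handempty", "on(f,e)", "on(g,f)"]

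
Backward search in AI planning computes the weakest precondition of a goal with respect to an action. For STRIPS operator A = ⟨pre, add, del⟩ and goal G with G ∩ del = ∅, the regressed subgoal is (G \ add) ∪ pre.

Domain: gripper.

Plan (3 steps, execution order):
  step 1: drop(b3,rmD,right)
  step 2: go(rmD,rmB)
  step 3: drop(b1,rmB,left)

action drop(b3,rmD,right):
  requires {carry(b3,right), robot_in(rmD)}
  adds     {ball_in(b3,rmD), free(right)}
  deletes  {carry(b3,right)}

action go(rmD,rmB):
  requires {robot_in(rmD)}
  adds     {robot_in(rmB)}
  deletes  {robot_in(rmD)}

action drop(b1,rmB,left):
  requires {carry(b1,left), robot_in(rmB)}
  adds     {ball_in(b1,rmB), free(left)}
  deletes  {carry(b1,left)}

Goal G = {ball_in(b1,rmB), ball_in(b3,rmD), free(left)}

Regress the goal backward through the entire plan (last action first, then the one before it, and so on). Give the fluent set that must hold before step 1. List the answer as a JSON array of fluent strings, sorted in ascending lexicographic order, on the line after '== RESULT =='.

Regress step by step:
  through step 3 (drop(b1,rmB,left)): drop {ball_in(b1,rmB), free(left)}, keep {ball_in(b3,rmD)}, require {carry(b1,left), robot_in(rmB)}
    → {ball_in(b3,rmD), carry(b1,left), robot_in(rmB)}
  through step 2 (go(rmD,rmB)): drop {robot_in(rmB)}, keep {ball_in(b3,rmD), carry(b1,left)}, require {robot_in(rmD)}
    → {ball_in(b3,rmD), carry(b1,left), robot_in(rmD)}
  through step 1 (drop(b3,rmD,right)): drop {ball_in(b3,rmD)}, keep {carry(b1,left), robot_in(rmD)}, require {carry(b3,right), robot_in(rmD)}
    → {carry(b1,left), carry(b3,right), robot_in(rmD)}

== RESULT ==
["carry(b1,left)", "carry(b3,right)", "robot_in(rmD)"]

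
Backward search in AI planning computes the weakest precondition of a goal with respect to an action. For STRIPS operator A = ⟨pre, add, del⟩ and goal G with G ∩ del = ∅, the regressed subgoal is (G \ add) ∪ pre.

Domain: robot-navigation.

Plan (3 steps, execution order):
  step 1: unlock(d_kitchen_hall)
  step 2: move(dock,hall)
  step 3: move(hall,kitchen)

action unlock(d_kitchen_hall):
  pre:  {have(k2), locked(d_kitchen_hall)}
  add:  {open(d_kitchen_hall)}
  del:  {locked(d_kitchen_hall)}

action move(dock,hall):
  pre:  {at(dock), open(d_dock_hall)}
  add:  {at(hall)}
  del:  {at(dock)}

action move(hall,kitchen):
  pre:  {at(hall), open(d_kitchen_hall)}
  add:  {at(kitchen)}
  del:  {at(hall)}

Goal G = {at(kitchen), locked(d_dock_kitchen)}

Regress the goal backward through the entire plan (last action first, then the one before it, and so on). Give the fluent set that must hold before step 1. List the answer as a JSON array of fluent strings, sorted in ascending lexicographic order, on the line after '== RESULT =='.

Work backward from the goal:
  through step 3 (move(hall,kitchen)): drop {at(kitchen)}, keep {locked(d_dock_kitchen)}, require {at(hall), open(d_kitchen_hall)}
    → {at(hall), locked(d_dock_kitchen), open(d_kitchen_hall)}
  through step 2 (move(dock,hall)): drop {at(hall)}, keep {locked(d_dock_kitchen), open(d_kitchen_hall)}, require {at(dock), open(d_dock_hall)}
    → {at(dock), locked(d_dock_kitchen), open(d_dock_hall), open(d_kitchen_hall)}
  through step 1 (unlock(d_kitchen_hall)): drop {open(d_kitchen_hall)}, keep {at(dock), locked(d_dock_kitchen), open(d_dock_hall)}, require {have(k2), locked(d_kitchen_hall)}
    → {at(dock), have(k2), locked(d_dock_kitchen), locked(d_kitchen_hall), open(d_dock_hall)}

== RESULT ==
["at(dock)", "have(k2)", "locked(d_dock_kitchen)", "locked(d_kitchen_hall)", "open(d_dock_hall)"]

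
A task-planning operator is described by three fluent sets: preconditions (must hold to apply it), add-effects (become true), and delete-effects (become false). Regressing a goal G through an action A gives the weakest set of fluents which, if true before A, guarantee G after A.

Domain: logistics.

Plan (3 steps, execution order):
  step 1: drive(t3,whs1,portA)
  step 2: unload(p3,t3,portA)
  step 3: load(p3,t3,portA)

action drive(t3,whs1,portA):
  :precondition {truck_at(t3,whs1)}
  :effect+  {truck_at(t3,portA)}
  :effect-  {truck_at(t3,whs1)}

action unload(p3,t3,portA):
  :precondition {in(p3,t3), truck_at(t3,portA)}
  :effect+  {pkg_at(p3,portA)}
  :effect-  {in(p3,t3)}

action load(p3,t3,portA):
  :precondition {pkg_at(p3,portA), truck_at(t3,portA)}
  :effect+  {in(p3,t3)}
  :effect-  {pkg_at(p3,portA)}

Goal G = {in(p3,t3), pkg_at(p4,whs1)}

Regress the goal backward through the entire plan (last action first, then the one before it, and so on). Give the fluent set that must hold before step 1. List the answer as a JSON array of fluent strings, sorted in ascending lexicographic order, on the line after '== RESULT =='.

Regress step by step:
  through step 3 (load(p3,t3,portA)): drop {in(p3,t3)}, keep {pkg_at(p4,whs1)}, require {pkg_at(p3,portA), truck_at(t3,portA)}
    → {pkg_at(p3,portA), pkg_at(p4,whs1), truck_at(t3,portA)}
  through step 2 (unload(p3,t3,portA)): drop {pkg_at(p3,portA)}, keep {pkg_at(p4,whs1), truck_at(t3,portA)}, require {in(p3,t3), truck_at(t3,portA)}
    → {in(p3,t3), pkg_at(p4,whs1), truck_at(t3,portA)}
  through step 1 (drive(t3,whs1,portA)): drop {truck_at(t3,portA)}, keep {in(p3,t3), pkg_at(p4,whs1)}, require {truck_at(t3,whs1)}
    → {in(p3,t3), pkg_at(p4,whs1), truck_at(t3,whs1)}

== RESULT ==
["in(p3,t3)", "pkg_at(p4,whs1)", "truck_at(t3,whs1)"]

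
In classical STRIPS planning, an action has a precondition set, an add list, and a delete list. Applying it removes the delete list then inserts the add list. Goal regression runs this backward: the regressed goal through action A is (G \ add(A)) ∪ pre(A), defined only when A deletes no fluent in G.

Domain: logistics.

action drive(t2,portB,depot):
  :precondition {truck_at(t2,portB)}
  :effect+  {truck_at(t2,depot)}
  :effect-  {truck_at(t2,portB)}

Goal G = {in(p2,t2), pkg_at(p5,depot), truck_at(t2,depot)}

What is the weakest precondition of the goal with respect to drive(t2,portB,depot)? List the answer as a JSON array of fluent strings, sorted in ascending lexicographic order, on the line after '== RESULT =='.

Compute (G \ add) ∪ pre:
  G ∩ del = {}  (empty — regression defined)
  G \ add = {in(p2,t2), pkg_at(p5,depot), truck_at(t2,depot)} \ {truck_at(t2,depot)} = {in(p2,t2), pkg_at(p5,depot)}
  ∪ pre   = {in(p2,t2), pkg_at(p5,depot)} ∪ {truck_at(t2,portB)}
          = {in(p2,t2), pkg_at(p5,depot), truck_at(t2,portB)}

== RESULT ==
["in(p2,t2)", "pkg_at(p5,depot)", "truck_at(t2,portB)"]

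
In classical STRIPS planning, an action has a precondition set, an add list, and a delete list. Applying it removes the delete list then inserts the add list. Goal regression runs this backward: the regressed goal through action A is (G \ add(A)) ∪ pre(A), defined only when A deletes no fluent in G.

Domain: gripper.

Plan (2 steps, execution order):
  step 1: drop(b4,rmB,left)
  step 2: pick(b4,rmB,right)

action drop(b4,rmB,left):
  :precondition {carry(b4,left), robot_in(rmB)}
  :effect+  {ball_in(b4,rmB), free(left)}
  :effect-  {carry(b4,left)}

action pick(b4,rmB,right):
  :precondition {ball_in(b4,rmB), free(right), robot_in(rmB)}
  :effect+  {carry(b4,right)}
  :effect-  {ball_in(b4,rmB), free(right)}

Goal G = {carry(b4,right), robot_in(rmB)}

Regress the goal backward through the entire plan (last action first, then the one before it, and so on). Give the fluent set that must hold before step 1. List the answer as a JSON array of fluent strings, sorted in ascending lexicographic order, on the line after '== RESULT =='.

Work backward from the goal:
  through step 2 (pick(b4,rmB,right)): drop {carry(b4,right)}, keep {robot_in(rmB)}, require {ball_in(b4,rmB), free(right), robot_in(rmB)}
    → {ball_in(b4,rmB), free(right), robot_in(rmB)}
  through step 1 (drop(b4,rmB,left)): drop {ball_in(b4,rmB)}, keep {free(right), robot_in(rmB)}, require {carry(b4,left), robot_in(rmB)}
    → {carry(b4,left), free(right), robot_in(rmB)}

== RESULT ==
["carry(b4,left)", "free(right)", "robot_in(rmB)"]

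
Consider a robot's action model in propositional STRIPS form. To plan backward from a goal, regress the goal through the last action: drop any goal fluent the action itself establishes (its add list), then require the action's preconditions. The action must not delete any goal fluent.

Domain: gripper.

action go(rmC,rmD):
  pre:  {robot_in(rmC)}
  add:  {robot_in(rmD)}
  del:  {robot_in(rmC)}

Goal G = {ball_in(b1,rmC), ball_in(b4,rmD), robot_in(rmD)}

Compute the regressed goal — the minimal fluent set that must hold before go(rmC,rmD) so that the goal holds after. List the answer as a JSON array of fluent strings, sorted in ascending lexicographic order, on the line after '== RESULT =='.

Regress:
  G ∩ del = {}  (empty — regression defined)
  G \ add = {ball_in(b1,rmC), ball_in(b4,rmD), robot_in(rmD)} \ {robot_in(rmD)} = {ball_in(b1,rmC), ball_in(b4,rmD)}
  ∪ pre   = {ball_in(b1,rmC), ball_in(b4,rmD)} ∪ {robot_in(rmC)}
          = {ball_in(b1,rmC), ball_in(b4,rmD), robot_in(rmC)}

== RESULT ==
["ball_in(b1,rmC)", "ball_in(b4,rmD)", "robot_in(rmC)"]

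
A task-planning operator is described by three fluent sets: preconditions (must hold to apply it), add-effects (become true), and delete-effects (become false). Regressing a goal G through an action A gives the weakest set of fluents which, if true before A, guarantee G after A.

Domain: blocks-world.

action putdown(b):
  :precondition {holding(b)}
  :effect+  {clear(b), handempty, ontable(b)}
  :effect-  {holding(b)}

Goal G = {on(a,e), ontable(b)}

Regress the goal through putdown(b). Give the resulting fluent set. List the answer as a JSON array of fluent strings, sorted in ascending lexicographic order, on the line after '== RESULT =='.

Regress:
  G ∩ del = {}  (empty — regression defined)
  G \ add = {on(a,e), ontable(b)} \ {clear(b), handempty, ontable(b)} = {on(a,e)}
  ∪ pre   = {on(a,e)} ∪ {holding(b)}
          = {holding(b), on(a,e)}

== RESULT ==
["holding(b)", "on(a,e)"]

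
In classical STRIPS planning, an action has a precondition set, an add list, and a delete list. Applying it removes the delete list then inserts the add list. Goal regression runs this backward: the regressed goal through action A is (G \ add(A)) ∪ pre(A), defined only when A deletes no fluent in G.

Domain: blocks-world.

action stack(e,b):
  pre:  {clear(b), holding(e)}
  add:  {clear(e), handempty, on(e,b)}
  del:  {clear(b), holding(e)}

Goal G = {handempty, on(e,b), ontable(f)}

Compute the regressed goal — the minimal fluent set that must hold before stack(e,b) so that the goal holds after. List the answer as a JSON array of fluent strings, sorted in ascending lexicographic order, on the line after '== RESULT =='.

Compute (G \ add) ∪ pre:
  G ∩ del = {}  (empty — regression defined)
  G \ add = {handempty, on(e,b), ontable(f)} \ {clear(e), handempty, on(e,b)} = {ontable(f)}
  ∪ pre   = {ontable(f)} ∪ {clear(b), holding(e)}
          = {clear(b), holding(e), ontable(f)}

== RESULT ==
["clear(b)", "holding(e)", "ontable(f)"]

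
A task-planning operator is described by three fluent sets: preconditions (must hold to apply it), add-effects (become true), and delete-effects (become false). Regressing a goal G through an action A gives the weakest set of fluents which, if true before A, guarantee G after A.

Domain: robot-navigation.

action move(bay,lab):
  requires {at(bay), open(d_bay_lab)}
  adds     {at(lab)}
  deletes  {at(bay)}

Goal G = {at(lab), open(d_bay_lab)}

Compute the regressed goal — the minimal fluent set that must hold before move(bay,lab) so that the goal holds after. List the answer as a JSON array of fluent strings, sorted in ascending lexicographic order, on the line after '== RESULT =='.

Regress:
  G ∩ del = {}  (empty — regression defined)
  G \ add = {at(lab), open(d_bay_lab)} \ {at(lab)} = {open(d_bay_lab)}
  ∪ pre   = {open(d_bay_lab)} ∪ {at(bay), open(d_bay_lab)}
          = {at(bay), open(d_bay_lab)}

== RESULT ==
["at(bay)", "open(d_bay_lab)"]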